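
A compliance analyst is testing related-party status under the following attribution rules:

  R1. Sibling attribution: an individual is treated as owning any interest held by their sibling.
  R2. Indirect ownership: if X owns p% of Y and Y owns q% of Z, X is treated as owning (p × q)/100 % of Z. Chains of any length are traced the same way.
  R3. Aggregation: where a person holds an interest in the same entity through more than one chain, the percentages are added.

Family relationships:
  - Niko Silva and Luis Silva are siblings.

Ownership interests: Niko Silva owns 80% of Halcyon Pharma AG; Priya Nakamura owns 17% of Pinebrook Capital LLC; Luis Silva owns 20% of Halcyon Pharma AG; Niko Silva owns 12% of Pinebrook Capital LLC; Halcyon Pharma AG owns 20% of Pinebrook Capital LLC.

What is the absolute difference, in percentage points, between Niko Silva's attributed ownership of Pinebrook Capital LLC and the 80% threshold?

By sibling attribution (R1), Niko Silva is treated as also owning Luis Silva's interest in Halcyon Pharma AG, giving 80% + 20% = 100%.
Chain via Halcyon Pharma AG (R2): 100% × 20% = 20% of Pinebrook Capital LLC.
Direct interest in Pinebrook Capital LLC: 12%.
Aggregating (R3): 20% + 12% = 32%.
32% falls short of the 80% threshold by 48 percentage points.

48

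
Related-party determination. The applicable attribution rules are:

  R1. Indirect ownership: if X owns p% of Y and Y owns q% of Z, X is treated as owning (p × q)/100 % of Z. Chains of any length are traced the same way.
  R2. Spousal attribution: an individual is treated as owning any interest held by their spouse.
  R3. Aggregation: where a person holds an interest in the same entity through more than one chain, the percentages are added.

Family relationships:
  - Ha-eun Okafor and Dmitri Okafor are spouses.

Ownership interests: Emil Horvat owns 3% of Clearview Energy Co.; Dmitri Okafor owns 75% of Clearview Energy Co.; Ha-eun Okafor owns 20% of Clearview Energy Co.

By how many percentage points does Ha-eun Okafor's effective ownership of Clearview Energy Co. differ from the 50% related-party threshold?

45

By spousal attribution (R2), Ha-eun Okafor is treated as also owning Dmitri Okafor's interest in Clearview Energy Co, giving 20% + 75% = 95%.
Direct interest in Clearview Energy Co: 95%.
95% exceeds the 50% threshold by 45 percentage points.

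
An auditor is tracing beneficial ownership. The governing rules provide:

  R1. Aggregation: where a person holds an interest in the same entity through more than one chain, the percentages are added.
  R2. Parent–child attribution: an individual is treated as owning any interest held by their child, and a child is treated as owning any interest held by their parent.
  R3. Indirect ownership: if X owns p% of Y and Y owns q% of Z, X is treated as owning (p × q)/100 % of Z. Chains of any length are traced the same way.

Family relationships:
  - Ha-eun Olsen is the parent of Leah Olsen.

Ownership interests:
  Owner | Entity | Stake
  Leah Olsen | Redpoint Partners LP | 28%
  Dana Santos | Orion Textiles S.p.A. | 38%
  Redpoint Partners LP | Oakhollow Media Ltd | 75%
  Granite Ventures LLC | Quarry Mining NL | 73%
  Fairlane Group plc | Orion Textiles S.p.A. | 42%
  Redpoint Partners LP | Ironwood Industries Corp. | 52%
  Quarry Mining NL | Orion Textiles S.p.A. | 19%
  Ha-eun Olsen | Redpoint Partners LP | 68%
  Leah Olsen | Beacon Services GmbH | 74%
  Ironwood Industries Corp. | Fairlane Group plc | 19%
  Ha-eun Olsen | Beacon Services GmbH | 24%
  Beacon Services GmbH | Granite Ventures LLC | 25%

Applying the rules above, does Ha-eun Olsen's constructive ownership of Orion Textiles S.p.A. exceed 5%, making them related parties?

By parent–child attribution (R2), Ha-eun Olsen is treated as also owning Leah Olsen's interest in Beacon Services GmbH, giving 24% + 74% = 98%.
By parent–child attribution (R2), Ha-eun Olsen is treated as also owning Leah Olsen's interest in Redpoint Partners LP, giving 68% + 28% = 96%.
Chain via Beacon Services GmbH → Granite Ventures LLC → Quarry Mining NL (R3): 98% × 25% × 73% × 19% = 3.39815% of Orion Textiles S.p.A.
Chain via Redpoint Partners LP → Ironwood Industries Corp. → Fairlane Group plc (R3): 96% × 52% × 19% × 42% = 3.983616% of Orion Textiles S.p.A.
Aggregating (R1): 3.39815% + 3.983616% = 7.381766%.
7.381766% exceeds the 5% threshold, so Ha-eun is a related party to Orion Textiles S.p.A.

Yes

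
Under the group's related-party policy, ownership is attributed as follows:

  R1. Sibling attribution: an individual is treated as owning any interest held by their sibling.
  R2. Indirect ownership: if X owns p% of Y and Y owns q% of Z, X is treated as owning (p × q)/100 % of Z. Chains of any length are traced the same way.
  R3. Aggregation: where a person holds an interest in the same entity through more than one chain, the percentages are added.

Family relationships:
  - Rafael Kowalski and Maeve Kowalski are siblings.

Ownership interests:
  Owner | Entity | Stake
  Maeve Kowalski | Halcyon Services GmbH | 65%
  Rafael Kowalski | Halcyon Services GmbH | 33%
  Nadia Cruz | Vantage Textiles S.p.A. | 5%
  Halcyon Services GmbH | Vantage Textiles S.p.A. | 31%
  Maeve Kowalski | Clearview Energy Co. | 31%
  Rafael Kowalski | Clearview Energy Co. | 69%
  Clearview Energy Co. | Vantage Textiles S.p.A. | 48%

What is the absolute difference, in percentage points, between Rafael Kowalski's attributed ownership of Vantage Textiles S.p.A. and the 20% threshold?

By sibling attribution (R1), Rafael Kowalski is treated as also owning Maeve Kowalski's interest in Halcyon Services GmbH, giving 33% + 65% = 98%.
By sibling attribution (R1), Rafael Kowalski is treated as also owning Maeve Kowalski's interest in Clearview Energy Co, giving 69% + 31% = 100%.
Chain via Halcyon Services GmbH (R2): 98% × 31% = 30.38% of Vantage Textiles S.p.A.
Chain via Clearview Energy Co. (R2): 100% × 48% = 48% of Vantage Textiles S.p.A.
Aggregating (R3): 30.38% + 48% = 78.38%.
78.38% exceeds the 20% threshold by 58.38 percentage points.

58.38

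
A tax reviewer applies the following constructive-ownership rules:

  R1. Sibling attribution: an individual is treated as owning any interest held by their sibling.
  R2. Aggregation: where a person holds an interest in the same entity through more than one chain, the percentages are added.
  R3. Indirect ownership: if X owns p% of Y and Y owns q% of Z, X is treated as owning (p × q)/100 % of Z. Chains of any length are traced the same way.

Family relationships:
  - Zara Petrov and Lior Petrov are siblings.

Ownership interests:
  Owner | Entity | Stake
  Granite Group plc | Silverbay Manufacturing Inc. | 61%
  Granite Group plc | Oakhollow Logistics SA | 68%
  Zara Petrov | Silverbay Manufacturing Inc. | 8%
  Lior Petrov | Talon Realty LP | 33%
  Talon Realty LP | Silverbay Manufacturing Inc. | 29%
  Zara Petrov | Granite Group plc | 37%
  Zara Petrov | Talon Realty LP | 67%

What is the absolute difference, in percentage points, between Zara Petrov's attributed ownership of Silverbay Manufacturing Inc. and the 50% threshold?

By sibling attribution (R1), Zara Petrov is treated as also owning Lior Petrov's interest in Talon Realty LP, giving 67% + 33% = 100%.
Chain via Granite Group plc (R3): 37% × 61% = 22.57% of Silverbay Manufacturing Inc.
Chain via Talon Realty LP (R3): 100% × 29% = 29% of Silverbay Manufacturing Inc.
Direct interest in Silverbay Manufacturing Inc: 8%.
Aggregating (R2): 22.57% + 29% + 8% = 59.57%.
59.57% exceeds the 50% threshold by 9.57 percentage points.

9.57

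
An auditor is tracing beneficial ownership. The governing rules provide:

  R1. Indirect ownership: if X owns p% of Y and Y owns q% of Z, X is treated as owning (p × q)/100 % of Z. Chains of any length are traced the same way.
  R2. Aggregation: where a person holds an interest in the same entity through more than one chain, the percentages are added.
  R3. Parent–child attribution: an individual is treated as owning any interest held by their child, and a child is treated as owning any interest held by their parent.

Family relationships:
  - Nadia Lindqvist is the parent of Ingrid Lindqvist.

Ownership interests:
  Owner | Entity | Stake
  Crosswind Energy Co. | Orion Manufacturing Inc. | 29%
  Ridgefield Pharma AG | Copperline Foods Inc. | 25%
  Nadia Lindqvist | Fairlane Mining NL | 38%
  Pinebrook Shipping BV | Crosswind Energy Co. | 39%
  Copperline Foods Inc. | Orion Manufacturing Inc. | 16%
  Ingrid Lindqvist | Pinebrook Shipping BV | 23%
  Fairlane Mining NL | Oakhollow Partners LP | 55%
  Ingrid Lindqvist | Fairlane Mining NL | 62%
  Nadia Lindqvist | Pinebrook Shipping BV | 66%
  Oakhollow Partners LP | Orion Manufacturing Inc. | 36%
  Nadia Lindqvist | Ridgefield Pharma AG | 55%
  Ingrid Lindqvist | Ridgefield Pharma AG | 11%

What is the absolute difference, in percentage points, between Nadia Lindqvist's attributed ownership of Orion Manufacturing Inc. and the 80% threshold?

47.4941

By parent–child attribution (R3), Nadia Lindqvist is treated as also owning Ingrid Lindqvist's interest in Pinebrook Shipping BV, giving 66% + 23% = 89%.
By parent–child attribution (R3), Nadia Lindqvist is treated as also owning Ingrid Lindqvist's interest in Fairlane Mining NL, giving 38% + 62% = 100%.
By parent–child attribution (R3), Nadia Lindqvist is treated as also owning Ingrid Lindqvist's interest in Ridgefield Pharma AG, giving 55% + 11% = 66%.
Chain via Pinebrook Shipping BV → Crosswind Energy Co. (R1): 89% × 39% × 29% = 10.0659% of Orion Manufacturing Inc.
Chain via Fairlane Mining NL → Oakhollow Partners LP (R1): 100% × 55% × 36% = 19.8% of Orion Manufacturing Inc.
Chain via Ridgefield Pharma AG → Copperline Foods Inc. (R1): 66% × 25% × 16% = 2.64% of Orion Manufacturing Inc.
Aggregating (R2): 10.0659% + 19.8% + 2.64% = 32.5059%.
32.5059% falls short of the 80% threshold by 47.4941 percentage points.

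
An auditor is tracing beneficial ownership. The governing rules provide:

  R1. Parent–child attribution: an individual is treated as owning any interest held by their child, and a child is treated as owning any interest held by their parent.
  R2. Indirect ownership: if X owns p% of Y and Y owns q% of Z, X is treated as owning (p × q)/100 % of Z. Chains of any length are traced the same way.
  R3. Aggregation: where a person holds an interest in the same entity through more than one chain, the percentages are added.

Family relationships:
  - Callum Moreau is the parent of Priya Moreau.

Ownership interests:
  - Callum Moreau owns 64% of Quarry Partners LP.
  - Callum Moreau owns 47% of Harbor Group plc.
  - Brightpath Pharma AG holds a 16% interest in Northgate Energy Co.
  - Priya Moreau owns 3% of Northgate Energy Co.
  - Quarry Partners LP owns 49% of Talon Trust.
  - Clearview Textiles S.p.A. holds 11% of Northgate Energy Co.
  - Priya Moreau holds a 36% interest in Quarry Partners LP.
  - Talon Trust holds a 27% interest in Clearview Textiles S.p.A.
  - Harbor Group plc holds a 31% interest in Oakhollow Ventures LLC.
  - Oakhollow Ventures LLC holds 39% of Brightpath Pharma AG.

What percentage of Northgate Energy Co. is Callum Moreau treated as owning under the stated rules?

By parent–child attribution (R1), Callum Moreau is treated as also owning Priya Moreau's interest in Quarry Partners LP, giving 64% + 36% = 100%.
By parent–child attribution (R1), Callum Moreau is treated as owning Priya Moreau's 3% interest in Northgate Energy Co.
Chain via Harbor Group plc → Oakhollow Ventures LLC → Brightpath Pharma AG (R2): 47% × 31% × 39% × 16% = 0.909168% of Northgate Energy Co.
Chain via Quarry Partners LP → Talon Trust → Clearview Textiles S.p.A. (R2): 100% × 49% × 27% × 11% = 1.4553% of Northgate Energy Co.
Direct interest in Northgate Energy Co: 3%.
Aggregating (R3): 0.909168% + 1.4553% + 3% = 5.364468%.

5.364468%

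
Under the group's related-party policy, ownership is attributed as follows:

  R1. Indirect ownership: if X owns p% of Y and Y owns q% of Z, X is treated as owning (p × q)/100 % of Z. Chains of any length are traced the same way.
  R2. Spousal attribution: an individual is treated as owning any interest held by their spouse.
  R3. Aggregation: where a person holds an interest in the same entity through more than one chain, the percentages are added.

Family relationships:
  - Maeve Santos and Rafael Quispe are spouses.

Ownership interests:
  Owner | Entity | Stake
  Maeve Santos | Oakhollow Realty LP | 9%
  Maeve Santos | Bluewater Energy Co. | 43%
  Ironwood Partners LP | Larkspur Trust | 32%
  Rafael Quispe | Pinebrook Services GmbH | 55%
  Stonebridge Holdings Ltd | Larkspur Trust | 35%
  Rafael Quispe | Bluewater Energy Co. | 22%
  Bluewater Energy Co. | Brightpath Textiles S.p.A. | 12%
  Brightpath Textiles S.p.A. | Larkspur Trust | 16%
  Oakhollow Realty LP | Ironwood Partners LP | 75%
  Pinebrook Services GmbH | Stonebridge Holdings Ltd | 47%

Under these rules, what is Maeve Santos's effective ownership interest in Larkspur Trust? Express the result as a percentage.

12.4555%

By spousal attribution (R2), Maeve Santos is treated as also owning Rafael Quispe's interest in Bluewater Energy Co, giving 43% + 22% = 65%.
By spousal attribution (R2), Maeve Santos is treated as owning Rafael Quispe's 55% interest in Pinebrook Services GmbH.
Chain via Bluewater Energy Co. → Brightpath Textiles S.p.A. (R1): 65% × 12% × 16% = 1.248% of Larkspur Trust.
Chain via Oakhollow Realty LP → Ironwood Partners LP (R1): 9% × 75% × 32% = 2.16% of Larkspur Trust.
Chain via Pinebrook Services GmbH → Stonebridge Holdings Ltd (R1): 55% × 47% × 35% = 9.0475% of Larkspur Trust.
Aggregating (R3): 1.248% + 2.16% + 9.0475% = 12.4555%.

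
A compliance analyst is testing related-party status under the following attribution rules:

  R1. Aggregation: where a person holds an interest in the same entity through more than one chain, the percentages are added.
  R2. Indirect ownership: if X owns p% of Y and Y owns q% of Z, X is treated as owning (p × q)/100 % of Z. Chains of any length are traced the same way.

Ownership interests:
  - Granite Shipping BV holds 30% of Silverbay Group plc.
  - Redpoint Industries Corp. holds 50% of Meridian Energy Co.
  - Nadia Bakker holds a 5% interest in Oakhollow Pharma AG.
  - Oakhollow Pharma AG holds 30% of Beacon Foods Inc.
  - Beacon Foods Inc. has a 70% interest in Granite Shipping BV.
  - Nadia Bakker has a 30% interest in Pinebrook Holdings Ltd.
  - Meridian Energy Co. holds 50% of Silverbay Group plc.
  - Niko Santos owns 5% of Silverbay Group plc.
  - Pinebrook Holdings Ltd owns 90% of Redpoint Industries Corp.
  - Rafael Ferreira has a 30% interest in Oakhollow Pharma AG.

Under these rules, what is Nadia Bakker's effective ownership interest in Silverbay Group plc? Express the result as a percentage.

7.065%

Chain via Oakhollow Pharma AG → Beacon Foods Inc. → Granite Shipping BV (R2): 5% × 30% × 70% × 30% = 0.315% of Silverbay Group plc.
Chain via Pinebrook Holdings Ltd → Redpoint Industries Corp. → Meridian Energy Co. (R2): 30% × 90% × 50% × 50% = 6.75% of Silverbay Group plc.
Aggregating (R1): 0.315% + 6.75% = 7.065%.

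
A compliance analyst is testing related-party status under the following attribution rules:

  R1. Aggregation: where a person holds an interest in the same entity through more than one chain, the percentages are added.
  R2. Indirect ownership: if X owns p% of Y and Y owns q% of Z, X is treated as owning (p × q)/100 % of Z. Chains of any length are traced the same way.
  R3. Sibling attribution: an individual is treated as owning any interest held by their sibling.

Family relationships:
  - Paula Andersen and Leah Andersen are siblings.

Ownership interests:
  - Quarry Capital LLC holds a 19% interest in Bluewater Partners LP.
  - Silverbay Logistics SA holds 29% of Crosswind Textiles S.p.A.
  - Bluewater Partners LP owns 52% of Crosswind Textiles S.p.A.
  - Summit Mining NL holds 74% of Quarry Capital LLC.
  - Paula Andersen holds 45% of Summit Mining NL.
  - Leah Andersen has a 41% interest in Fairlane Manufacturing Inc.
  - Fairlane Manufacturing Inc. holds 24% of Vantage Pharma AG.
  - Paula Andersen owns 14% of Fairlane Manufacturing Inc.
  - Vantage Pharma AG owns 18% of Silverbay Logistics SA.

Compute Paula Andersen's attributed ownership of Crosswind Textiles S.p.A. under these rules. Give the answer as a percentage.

3.97908%

By sibling attribution (R3), Paula Andersen is treated as also owning Leah Andersen's interest in Fairlane Manufacturing Inc, giving 14% + 41% = 55%.
Chain via Summit Mining NL → Quarry Capital LLC → Bluewater Partners LP (R2): 45% × 74% × 19% × 52% = 3.29004% of Crosswind Textiles S.p.A.
Chain via Fairlane Manufacturing Inc. → Vantage Pharma AG → Silverbay Logistics SA (R2): 55% × 24% × 18% × 29% = 0.68904% of Crosswind Textiles S.p.A.
Aggregating (R1): 3.29004% + 0.68904% = 3.97908%.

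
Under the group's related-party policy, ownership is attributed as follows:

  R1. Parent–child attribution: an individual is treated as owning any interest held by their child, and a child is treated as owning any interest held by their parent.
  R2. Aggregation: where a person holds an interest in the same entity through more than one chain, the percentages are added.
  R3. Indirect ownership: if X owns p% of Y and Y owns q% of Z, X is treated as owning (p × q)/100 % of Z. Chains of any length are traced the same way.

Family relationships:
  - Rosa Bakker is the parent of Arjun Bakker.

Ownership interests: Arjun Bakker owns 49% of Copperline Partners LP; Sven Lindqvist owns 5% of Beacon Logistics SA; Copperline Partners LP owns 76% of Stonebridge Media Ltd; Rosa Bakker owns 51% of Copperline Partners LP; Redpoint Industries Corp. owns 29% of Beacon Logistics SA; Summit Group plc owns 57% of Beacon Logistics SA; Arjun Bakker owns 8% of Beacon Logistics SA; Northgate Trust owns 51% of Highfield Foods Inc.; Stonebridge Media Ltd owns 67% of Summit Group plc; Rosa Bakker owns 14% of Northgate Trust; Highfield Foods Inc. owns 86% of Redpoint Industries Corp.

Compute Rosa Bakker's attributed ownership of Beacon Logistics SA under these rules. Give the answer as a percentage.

By parent–child attribution (R1), Rosa Bakker is treated as also owning Arjun Bakker's interest in Copperline Partners LP, giving 51% + 49% = 100%.
By parent–child attribution (R1), Rosa Bakker is treated as owning Arjun Bakker's 8% interest in Beacon Logistics SA.
Chain via Northgate Trust → Highfield Foods Inc. → Redpoint Industries Corp. (R3): 14% × 51% × 86% × 29% = 1.780716% of Beacon Logistics SA.
Chain via Copperline Partners LP → Stonebridge Media Ltd → Summit Group plc (R3): 100% × 76% × 67% × 57% = 29.0244% of Beacon Logistics SA.
Direct interest in Beacon Logistics SA: 8%.
Aggregating (R2): 1.780716% + 29.0244% + 8% = 38.805116%.

38.805116%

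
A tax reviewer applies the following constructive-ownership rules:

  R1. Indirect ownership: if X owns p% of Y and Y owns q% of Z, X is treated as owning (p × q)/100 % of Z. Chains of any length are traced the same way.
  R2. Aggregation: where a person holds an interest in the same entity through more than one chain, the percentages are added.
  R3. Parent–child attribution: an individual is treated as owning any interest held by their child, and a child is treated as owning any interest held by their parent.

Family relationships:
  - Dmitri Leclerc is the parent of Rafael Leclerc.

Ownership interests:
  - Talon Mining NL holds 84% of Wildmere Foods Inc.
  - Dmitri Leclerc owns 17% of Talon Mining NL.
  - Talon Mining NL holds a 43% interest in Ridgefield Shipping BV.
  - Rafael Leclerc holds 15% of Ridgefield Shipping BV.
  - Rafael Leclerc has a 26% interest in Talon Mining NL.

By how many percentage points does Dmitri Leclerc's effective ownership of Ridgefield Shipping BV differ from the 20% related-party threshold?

13.49

By parent–child attribution (R3), Dmitri Leclerc is treated as also owning Rafael Leclerc's interest in Talon Mining NL, giving 17% + 26% = 43%.
By parent–child attribution (R3), Dmitri Leclerc is treated as owning Rafael Leclerc's 15% interest in Ridgefield Shipping BV.
Chain via Talon Mining NL (R1): 43% × 43% = 18.49% of Ridgefield Shipping BV.
Direct interest in Ridgefield Shipping BV: 15%.
Aggregating (R2): 18.49% + 15% = 33.49%.
33.49% exceeds the 20% threshold by 13.49 percentage points.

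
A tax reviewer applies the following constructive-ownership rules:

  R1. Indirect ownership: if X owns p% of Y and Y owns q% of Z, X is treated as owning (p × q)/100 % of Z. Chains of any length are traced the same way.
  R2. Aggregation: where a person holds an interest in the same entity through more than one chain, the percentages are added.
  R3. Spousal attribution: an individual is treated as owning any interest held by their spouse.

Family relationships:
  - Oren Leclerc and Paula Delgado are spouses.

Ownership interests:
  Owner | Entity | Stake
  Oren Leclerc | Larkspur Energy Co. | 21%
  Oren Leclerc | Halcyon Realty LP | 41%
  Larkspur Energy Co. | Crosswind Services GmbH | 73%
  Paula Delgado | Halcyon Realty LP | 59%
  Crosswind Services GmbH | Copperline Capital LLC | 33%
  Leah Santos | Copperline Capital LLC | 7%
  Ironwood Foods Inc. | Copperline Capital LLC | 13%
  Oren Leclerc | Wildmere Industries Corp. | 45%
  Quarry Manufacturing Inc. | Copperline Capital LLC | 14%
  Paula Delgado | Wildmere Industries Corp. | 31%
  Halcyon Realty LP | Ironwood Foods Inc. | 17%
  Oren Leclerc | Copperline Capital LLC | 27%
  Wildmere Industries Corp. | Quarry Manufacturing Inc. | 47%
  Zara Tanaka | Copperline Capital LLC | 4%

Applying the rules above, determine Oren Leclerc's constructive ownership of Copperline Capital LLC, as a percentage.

By spousal attribution (R3), Oren Leclerc is treated as also owning Paula Delgado's interest in Wildmere Industries Corp, giving 45% + 31% = 76%.
By spousal attribution (R3), Oren Leclerc is treated as also owning Paula Delgado's interest in Halcyon Realty LP, giving 41% + 59% = 100%.
Chain via Wildmere Industries Corp. → Quarry Manufacturing Inc. (R1): 76% × 47% × 14% = 5.0008% of Copperline Capital LLC.
Chain via Larkspur Energy Co. → Crosswind Services GmbH (R1): 21% × 73% × 33% = 5.0589% of Copperline Capital LLC.
Chain via Halcyon Realty LP → Ironwood Foods Inc. (R1): 100% × 17% × 13% = 2.21% of Copperline Capital LLC.
Direct interest in Copperline Capital LLC: 27%.
Aggregating (R2): 5.0008% + 5.0589% + 2.21% + 27% = 39.2697%.

39.2697%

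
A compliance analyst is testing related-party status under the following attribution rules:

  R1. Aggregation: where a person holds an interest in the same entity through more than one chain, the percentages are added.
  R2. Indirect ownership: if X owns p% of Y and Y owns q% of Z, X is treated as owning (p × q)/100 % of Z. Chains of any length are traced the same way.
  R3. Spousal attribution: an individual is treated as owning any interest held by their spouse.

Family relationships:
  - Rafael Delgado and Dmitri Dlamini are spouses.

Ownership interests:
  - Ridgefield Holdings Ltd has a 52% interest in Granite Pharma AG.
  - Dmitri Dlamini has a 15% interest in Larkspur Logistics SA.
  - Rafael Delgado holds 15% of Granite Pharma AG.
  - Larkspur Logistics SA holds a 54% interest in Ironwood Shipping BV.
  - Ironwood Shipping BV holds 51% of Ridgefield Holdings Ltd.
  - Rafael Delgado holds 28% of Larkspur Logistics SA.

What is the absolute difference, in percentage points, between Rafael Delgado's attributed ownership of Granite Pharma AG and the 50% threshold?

28.842056

By spousal attribution (R3), Rafael Delgado is treated as also owning Dmitri Dlamini's interest in Larkspur Logistics SA, giving 28% + 15% = 43%.
Chain via Larkspur Logistics SA → Ironwood Shipping BV → Ridgefield Holdings Ltd (R2): 43% × 54% × 51% × 52% = 6.157944% of Granite Pharma AG.
Direct interest in Granite Pharma AG: 15%.
Aggregating (R1): 6.157944% + 15% = 21.157944%.
21.157944% falls short of the 50% threshold by 28.842056 percentage points.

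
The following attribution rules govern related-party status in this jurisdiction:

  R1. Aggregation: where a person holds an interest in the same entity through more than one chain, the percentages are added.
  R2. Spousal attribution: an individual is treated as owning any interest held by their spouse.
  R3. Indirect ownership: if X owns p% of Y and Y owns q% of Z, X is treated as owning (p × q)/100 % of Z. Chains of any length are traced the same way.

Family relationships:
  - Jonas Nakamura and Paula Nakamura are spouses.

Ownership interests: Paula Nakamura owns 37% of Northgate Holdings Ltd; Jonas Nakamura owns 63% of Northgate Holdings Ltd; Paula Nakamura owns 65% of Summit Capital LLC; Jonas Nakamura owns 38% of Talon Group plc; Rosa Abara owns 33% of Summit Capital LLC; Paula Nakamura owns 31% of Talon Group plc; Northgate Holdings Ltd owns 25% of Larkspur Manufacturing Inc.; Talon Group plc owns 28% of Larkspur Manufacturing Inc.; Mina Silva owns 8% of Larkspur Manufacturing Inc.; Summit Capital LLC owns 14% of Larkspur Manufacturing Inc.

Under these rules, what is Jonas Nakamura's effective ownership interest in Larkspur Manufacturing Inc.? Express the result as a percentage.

By spousal attribution (R2), Jonas Nakamura is treated as also owning Paula Nakamura's interest in Talon Group plc, giving 38% + 31% = 69%.
By spousal attribution (R2), Jonas Nakamura is treated as also owning Paula Nakamura's interest in Northgate Holdings Ltd, giving 63% + 37% = 100%.
By spousal attribution (R2), Jonas Nakamura is treated as owning Paula Nakamura's 65% interest in Summit Capital LLC.
Chain via Talon Group plc (R3): 69% × 28% = 19.32% of Larkspur Manufacturing Inc.
Chain via Northgate Holdings Ltd (R3): 100% × 25% = 25% of Larkspur Manufacturing Inc.
Chain via Summit Capital LLC (R3): 65% × 14% = 9.1% of Larkspur Manufacturing Inc.
Aggregating (R1): 19.32% + 25% + 9.1% = 53.42%.

53.42%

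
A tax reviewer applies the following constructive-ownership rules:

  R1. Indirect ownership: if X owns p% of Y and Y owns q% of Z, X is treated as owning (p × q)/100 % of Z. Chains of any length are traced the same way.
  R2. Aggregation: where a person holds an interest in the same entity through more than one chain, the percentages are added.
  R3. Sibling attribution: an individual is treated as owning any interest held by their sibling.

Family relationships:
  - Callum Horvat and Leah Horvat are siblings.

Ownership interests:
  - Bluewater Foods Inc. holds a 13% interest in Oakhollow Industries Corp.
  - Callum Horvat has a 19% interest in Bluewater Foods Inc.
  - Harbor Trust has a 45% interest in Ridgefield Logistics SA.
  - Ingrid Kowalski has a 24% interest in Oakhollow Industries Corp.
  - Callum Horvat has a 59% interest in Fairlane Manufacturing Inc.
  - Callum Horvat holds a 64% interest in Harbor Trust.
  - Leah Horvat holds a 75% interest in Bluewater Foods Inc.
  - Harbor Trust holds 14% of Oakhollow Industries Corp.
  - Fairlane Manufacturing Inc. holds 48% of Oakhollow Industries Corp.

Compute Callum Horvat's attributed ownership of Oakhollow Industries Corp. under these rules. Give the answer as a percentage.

By sibling attribution (R3), Callum Horvat is treated as also owning Leah Horvat's interest in Bluewater Foods Inc, giving 19% + 75% = 94%.
Chain via Fairlane Manufacturing Inc. (R1): 59% × 48% = 28.32% of Oakhollow Industries Corp.
Chain via Harbor Trust (R1): 64% × 14% = 8.96% of Oakhollow Industries Corp.
Chain via Bluewater Foods Inc. (R1): 94% × 13% = 12.22% of Oakhollow Industries Corp.
Aggregating (R2): 28.32% + 8.96% + 12.22% = 49.5%.

49.5%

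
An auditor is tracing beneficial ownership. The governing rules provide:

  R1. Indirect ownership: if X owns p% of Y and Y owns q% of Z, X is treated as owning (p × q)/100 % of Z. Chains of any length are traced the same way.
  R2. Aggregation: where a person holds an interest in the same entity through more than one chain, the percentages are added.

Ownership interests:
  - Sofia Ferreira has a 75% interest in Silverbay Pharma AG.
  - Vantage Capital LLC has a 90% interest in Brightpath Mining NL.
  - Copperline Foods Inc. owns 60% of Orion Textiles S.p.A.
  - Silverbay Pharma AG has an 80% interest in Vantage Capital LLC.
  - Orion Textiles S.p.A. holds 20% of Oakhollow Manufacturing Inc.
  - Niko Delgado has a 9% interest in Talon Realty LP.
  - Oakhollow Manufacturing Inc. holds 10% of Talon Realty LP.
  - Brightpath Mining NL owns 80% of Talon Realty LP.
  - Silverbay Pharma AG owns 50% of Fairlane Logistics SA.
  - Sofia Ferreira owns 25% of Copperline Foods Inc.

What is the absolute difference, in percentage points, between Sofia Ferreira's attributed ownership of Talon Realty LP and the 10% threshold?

33.5

Chain via Silverbay Pharma AG → Vantage Capital LLC → Brightpath Mining NL (R1): 75% × 80% × 90% × 80% = 43.2% of Talon Realty LP.
Chain via Copperline Foods Inc. → Orion Textiles S.p.A. → Oakhollow Manufacturing Inc. (R1): 25% × 60% × 20% × 10% = 0.3% of Talon Realty LP.
Aggregating (R2): 43.2% + 0.3% = 43.5%.
43.5% exceeds the 10% threshold by 33.5 percentage points.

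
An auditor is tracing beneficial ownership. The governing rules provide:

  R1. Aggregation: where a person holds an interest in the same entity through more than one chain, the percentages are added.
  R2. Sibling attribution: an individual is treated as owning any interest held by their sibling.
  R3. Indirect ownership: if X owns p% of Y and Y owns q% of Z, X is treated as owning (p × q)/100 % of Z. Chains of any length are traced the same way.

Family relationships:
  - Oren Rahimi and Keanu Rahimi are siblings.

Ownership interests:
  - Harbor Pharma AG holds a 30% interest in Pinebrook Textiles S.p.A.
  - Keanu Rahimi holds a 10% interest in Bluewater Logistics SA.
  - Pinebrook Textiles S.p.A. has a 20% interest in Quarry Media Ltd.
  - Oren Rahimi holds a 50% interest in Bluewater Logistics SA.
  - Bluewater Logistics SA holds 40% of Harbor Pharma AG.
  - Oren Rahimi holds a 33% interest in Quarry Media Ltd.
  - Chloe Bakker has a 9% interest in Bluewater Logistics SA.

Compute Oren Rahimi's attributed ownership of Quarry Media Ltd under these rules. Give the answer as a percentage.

By sibling attribution (R2), Oren Rahimi is treated as also owning Keanu Rahimi's interest in Bluewater Logistics SA, giving 50% + 10% = 60%.
Chain via Bluewater Logistics SA → Harbor Pharma AG → Pinebrook Textiles S.p.A. (R3): 60% × 40% × 30% × 20% = 1.44% of Quarry Media Ltd.
Direct interest in Quarry Media Ltd: 33%.
Aggregating (R1): 1.44% + 33% = 34.44%.

34.44%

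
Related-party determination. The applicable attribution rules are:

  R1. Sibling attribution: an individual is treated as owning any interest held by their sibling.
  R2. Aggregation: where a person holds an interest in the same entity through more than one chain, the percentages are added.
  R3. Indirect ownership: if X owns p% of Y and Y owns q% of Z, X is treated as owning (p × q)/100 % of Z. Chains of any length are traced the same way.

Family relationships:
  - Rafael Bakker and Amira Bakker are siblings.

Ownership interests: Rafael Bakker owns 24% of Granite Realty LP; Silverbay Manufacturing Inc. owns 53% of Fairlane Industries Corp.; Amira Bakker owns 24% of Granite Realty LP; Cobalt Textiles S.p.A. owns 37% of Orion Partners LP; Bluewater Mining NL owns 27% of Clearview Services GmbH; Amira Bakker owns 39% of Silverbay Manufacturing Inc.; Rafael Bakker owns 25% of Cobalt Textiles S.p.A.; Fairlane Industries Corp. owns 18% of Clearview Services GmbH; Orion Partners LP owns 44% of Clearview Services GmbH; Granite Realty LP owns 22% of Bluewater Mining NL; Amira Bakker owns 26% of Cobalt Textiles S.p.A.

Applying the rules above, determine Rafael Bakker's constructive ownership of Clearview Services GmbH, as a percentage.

14.8746%

By sibling attribution (R1), Rafael Bakker is treated as also owning Amira Bakker's interest in Cobalt Textiles S.p.A, giving 25% + 26% = 51%.
By sibling attribution (R1), Rafael Bakker is treated as also owning Amira Bakker's interest in Granite Realty LP, giving 24% + 24% = 48%.
By sibling attribution (R1), Rafael Bakker is treated as owning Amira Bakker's 39% interest in Silverbay Manufacturing Inc.
Chain via Cobalt Textiles S.p.A. → Orion Partners LP (R3): 51% × 37% × 44% = 8.3028% of Clearview Services GmbH.
Chain via Granite Realty LP → Bluewater Mining NL (R3): 48% × 22% × 27% = 2.8512% of Clearview Services GmbH.
Chain via Silverbay Manufacturing Inc. → Fairlane Industries Corp. (R3): 39% × 53% × 18% = 3.7206% of Clearview Services GmbH.
Aggregating (R2): 8.3028% + 2.8512% + 3.7206% = 14.8746%.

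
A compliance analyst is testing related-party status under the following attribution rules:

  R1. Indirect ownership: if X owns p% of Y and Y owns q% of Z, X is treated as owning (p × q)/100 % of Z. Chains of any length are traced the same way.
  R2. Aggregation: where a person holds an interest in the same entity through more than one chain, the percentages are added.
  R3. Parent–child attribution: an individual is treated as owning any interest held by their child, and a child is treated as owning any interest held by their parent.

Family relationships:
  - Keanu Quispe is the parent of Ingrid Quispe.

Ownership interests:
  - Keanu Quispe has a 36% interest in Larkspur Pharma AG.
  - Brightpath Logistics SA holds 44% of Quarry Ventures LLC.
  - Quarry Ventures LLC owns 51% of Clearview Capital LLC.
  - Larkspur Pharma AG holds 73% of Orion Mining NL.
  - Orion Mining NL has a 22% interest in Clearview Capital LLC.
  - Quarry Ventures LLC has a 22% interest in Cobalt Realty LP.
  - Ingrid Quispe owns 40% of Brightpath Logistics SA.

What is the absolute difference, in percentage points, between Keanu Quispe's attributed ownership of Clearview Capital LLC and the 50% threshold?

35.2424

By parent–child attribution (R3), Keanu Quispe is treated as owning Ingrid Quispe's 40% interest in Brightpath Logistics SA.
Chain via Larkspur Pharma AG → Orion Mining NL (R1): 36% × 73% × 22% = 5.7816% of Clearview Capital LLC.
Chain via Brightpath Logistics SA → Quarry Ventures LLC (R1): 40% × 44% × 51% = 8.976% of Clearview Capital LLC.
Aggregating (R2): 5.7816% + 8.976% = 14.7576%.
14.7576% falls short of the 50% threshold by 35.2424 percentage points.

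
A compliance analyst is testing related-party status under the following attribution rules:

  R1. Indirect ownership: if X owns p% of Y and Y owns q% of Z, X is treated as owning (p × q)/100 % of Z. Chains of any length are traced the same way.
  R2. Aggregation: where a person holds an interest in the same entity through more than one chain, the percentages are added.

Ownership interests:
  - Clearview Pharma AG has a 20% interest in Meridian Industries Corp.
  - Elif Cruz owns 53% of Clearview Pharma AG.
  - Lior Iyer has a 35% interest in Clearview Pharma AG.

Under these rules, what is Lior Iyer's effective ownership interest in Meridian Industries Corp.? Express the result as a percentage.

7%

Chain via Clearview Pharma AG (R1): 35% × 20% = 7% of Meridian Industries Corp.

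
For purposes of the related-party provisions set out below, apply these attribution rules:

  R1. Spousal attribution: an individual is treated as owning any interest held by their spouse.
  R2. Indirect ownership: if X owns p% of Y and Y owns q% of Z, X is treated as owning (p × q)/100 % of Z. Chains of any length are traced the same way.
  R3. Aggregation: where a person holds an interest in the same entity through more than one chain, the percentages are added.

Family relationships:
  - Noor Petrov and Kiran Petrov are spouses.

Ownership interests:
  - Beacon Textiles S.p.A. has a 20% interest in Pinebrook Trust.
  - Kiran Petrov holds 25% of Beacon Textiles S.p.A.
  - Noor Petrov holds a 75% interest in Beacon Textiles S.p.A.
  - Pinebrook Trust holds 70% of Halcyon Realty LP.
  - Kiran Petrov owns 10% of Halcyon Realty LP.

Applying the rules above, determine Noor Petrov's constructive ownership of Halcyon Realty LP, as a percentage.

24%

By spousal attribution (R1), Noor Petrov is treated as also owning Kiran Petrov's interest in Beacon Textiles S.p.A, giving 75% + 25% = 100%.
By spousal attribution (R1), Noor Petrov is treated as owning Kiran Petrov's 10% interest in Halcyon Realty LP.
Chain via Beacon Textiles S.p.A. → Pinebrook Trust (R2): 100% × 20% × 70% = 14% of Halcyon Realty LP.
Direct interest in Halcyon Realty LP: 10%.
Aggregating (R3): 14% + 10% = 24%.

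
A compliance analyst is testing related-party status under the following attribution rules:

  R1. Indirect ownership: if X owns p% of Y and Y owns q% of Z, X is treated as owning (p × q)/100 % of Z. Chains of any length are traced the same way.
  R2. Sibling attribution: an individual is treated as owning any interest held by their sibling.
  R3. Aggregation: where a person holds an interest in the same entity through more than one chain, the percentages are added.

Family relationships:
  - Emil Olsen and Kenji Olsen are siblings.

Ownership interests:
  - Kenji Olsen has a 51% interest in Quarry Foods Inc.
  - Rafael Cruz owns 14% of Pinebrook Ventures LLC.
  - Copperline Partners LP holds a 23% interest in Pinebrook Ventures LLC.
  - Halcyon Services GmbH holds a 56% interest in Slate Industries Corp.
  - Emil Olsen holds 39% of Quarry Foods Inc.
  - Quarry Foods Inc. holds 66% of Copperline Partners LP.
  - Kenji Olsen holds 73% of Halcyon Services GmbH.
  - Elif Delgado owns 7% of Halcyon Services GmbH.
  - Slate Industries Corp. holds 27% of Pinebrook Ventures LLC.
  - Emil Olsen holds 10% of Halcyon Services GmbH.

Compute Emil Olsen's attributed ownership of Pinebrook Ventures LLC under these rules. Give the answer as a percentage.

By sibling attribution (R2), Emil Olsen is treated as also owning Kenji Olsen's interest in Quarry Foods Inc, giving 39% + 51% = 90%.
By sibling attribution (R2), Emil Olsen is treated as also owning Kenji Olsen's interest in Halcyon Services GmbH, giving 10% + 73% = 83%.
Chain via Quarry Foods Inc. → Copperline Partners LP (R1): 90% × 66% × 23% = 13.662% of Pinebrook Ventures LLC.
Chain via Halcyon Services GmbH → Slate Industries Corp. (R1): 83% × 56% × 27% = 12.5496% of Pinebrook Ventures LLC.
Aggregating (R3): 13.662% + 12.5496% = 26.2116%.

26.2116%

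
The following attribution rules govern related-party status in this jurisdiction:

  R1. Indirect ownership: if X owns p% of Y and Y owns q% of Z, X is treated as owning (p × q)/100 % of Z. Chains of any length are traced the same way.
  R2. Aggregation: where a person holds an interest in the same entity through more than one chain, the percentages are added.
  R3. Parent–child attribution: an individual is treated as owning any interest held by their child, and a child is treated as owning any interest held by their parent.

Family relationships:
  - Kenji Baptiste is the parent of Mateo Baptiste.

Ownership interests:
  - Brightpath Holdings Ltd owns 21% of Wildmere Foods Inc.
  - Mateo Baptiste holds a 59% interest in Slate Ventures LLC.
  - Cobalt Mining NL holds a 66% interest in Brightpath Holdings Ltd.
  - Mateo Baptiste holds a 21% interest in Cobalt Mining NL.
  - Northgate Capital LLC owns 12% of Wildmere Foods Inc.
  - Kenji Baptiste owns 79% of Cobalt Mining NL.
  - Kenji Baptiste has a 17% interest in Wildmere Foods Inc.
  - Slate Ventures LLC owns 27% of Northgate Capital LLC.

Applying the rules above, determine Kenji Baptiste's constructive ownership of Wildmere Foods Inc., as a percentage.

By parent–child attribution (R3), Kenji Baptiste is treated as also owning Mateo Baptiste's interest in Cobalt Mining NL, giving 79% + 21% = 100%.
By parent–child attribution (R3), Kenji Baptiste is treated as owning Mateo Baptiste's 59% interest in Slate Ventures LLC.
Chain via Cobalt Mining NL → Brightpath Holdings Ltd (R1): 100% × 66% × 21% = 13.86% of Wildmere Foods Inc.
Direct interest in Wildmere Foods Inc: 17%.
Chain via Slate Ventures LLC → Northgate Capital LLC (R1): 59% × 27% × 12% = 1.9116% of Wildmere Foods Inc.
Aggregating (R2): 13.86% + 17% + 1.9116% = 32.7716%.

32.7716%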